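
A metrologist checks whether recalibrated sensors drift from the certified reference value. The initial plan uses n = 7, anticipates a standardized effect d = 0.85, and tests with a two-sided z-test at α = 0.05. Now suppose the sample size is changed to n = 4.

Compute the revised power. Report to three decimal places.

With n = 4: δ = d·√n = 0.85 × √4 = 1.7000. Critical value z_{0.025} = 1.960.
Revised power = Φ(δ − 1.960) + Φ(−δ − 1.960) = Φ(-0.260) + Φ(-3.660) = 0.3974 + 0.0001 = 0.3976.

Power ≈ 0.398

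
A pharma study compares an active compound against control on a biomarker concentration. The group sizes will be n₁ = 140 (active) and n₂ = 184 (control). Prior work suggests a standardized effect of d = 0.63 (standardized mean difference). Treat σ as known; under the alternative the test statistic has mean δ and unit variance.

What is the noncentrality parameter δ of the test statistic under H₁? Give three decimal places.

δ ≈ 5.617

The noncentrality parameter scales effect size by the design's sample-size factor: δ = d / √(1/n₁ + 1/n₂) = 0.63 / √(1/140 + 1/184) = 5.6175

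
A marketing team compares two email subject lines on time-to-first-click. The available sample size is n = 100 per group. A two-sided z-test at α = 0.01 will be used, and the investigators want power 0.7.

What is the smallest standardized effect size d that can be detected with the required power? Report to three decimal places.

Need Φ(δ − 2.576) = 0.7, so δ = 2.576 + 0.524 = 3.100.
(The second rejection-region term Φ(−δ − z_{α/2}) is negligible and dropped.)
δ = d·√(n/2) ⇒ d = δ/√(n/2) = 3.100/√(100/2) = 0.4384.

d ≈ 0.438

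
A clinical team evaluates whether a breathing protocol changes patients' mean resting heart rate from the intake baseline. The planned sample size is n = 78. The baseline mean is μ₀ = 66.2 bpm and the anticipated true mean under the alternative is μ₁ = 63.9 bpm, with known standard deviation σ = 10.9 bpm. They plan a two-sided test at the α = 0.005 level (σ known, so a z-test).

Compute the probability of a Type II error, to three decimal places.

Standardized effect: d = |μ₁ − μ₀| / σ = |63.9 − 66.2| / 10.9 = 0.2110
Noncentrality parameter: δ = d·√n = 0.2110 × √78 = 1.8636
Critical value for a two-sided test at α = 0.005: z_{α/2} = 2.807.
Power = Φ(δ − 2.807) + Φ(−δ − 2.807) = Φ(-0.943) + Φ(-4.671) = 0.1727 + 0.0000 = 0.1727.
Type II error: β = 1 − power = 1 − 0.1727 = 0.8273.

β ≈ 0.827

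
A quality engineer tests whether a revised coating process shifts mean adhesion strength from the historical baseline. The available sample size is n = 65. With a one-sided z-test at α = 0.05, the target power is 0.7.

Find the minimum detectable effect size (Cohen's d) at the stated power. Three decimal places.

d ≈ 0.269

Required noncentrality: δ = z_{0.05} + z_{0.30} = 1.645 + 0.524 = 2.169.
δ = d·√n ⇒ d = δ/√n = 2.169/√65 = 0.2691.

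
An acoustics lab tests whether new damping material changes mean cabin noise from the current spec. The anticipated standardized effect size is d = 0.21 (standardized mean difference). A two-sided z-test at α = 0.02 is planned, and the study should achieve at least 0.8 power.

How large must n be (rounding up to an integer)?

n = 228

Set Φ(δ − 2.326) = 0.8; then δ − 2.326 = Φ⁻¹(0.8) = 0.842, giving δ = 3.168.
(For δ > 0 the lower-tail rejection region contributes negligibly to power, so the one-term inversion is standard.)
δ = d·√n ⇒ n = (δ/d)² = (3.168 / 0.21)² = 227.57.
Rounding up, n = 228.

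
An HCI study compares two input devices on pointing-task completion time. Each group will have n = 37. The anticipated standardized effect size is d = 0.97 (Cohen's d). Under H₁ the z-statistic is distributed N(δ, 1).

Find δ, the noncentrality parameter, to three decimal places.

The noncentrality parameter scales effect size by the design's sample-size factor: δ = d·√(n/2) = 0.97 × √(37/2) = 4.1721

δ ≈ 4.172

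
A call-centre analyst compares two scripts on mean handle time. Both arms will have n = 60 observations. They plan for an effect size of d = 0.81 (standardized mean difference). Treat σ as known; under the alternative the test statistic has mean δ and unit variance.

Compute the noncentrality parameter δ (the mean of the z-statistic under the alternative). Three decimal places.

The noncentrality parameter scales effect size by the design's sample-size factor: δ = d·√(n/2) = 0.81 × √(60/2) = 4.4366

δ ≈ 4.437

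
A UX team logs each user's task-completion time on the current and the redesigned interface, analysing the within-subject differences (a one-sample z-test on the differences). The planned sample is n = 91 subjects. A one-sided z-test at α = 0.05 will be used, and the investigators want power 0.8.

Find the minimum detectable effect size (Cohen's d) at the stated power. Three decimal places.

d ≈ 0.261

Need Φ(δ − 1.645) = 0.8, so δ = 1.645 + 0.842 = 2.486.
δ = d·√n ⇒ d = δ/√n = 2.486/√91 = 0.2607.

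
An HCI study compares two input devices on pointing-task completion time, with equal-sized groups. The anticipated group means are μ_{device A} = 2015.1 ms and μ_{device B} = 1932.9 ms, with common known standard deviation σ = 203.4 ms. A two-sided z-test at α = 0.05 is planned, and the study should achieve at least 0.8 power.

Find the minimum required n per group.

n = 97 per group

Standardized effect: d = |μ_{device A} − μ_{device B}| / σ = |2015.1 − 1932.9| / 203.4 = 0.4041
Set Φ(δ − 1.960) = 0.8; then δ − 1.960 = Φ⁻¹(0.8) = 0.842, giving δ = 2.802.
(For δ > 0 the lower-tail rejection region contributes negligibly to power, so the one-term inversion is standard.)
δ = d·√(n/2) ⇒ n = 2(δ/d)² = 2 × (2.802 / 0.4041)² = 96.12.
Rounding up, n = 97 per group.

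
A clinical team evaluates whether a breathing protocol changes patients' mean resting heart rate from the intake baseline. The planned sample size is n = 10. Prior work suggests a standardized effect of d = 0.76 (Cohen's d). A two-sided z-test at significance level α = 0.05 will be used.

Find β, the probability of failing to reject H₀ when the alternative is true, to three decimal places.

β ≈ 0.329

Noncentrality parameter: δ = d·√n = 0.76 × √10 = 2.4033
Critical value for a two-sided test at α = 0.05: z_{α/2} = 1.960.
Power = Φ(δ − 1.960) + Φ(−δ − 1.960) = Φ(0.443) + Φ(-4.363) = 0.6712 + 0.0000 = 0.6713.
Type II error: β = 1 − power = 1 − 0.6713 = 0.3287.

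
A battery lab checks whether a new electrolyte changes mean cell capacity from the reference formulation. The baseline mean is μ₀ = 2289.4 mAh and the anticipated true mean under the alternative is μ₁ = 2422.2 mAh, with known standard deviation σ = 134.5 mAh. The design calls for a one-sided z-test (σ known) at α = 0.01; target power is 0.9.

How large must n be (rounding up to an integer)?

n = 14

Standardized effect: d = |μ₁ − μ₀| / σ = |2422.2 − 2289.4| / 134.5 = 0.9874
Set Φ(δ − 2.326) = 0.9; then δ − 2.326 = Φ⁻¹(0.9) = 1.282, giving δ = 3.608.
δ = d·√n ⇒ n = (δ/d)² = (3.608 / 0.9874)² = 13.35.
Rounding up, n = 14.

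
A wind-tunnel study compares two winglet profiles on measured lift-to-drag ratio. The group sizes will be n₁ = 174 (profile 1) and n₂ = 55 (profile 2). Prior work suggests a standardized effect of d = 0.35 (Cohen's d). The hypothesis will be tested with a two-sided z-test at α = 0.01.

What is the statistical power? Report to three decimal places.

Noncentrality parameter: δ = d / √(1/n₁ + 1/n₂) = 0.35 / √(1/174 + 1/55) = 2.2626
Two-sided α = 0.01 → critical value z_{0.005} = 2.576.
Power = Φ(δ − 2.576) + Φ(−δ − 2.576) = Φ(-0.313) + Φ(-4.838) = 0.3771 + 0.0000 = 0.3771.

Power ≈ 0.377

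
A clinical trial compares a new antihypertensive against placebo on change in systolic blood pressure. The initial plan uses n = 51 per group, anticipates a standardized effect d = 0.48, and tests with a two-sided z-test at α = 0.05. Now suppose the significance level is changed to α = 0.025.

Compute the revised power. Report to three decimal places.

Power ≈ 0.572

δ = d·√(n/2) = 0.48 × √(51/2) = 2.4239 (unchanged). New critical value: z_{0.0125} = 2.241.
Revised power = Φ(δ − 2.241) + Φ(−δ − 2.241) = Φ(0.182) + Φ(-4.665) = 0.5724 + 0.0000 = 0.5724.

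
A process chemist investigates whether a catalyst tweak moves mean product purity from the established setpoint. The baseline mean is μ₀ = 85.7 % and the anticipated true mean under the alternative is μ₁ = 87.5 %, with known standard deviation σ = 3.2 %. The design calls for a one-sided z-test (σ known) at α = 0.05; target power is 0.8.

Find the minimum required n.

Standardized effect: d = |μ₁ − μ₀| / σ = |87.5 − 85.7| / 3.2 = 0.5625
Set Φ(δ − 1.645) = 0.8; then δ − 1.645 = Φ⁻¹(0.8) = 0.842, giving δ = 2.486.
δ = d·√n ⇒ n = (δ/d)² = (2.486 / 0.5625)² = 19.54.
Rounding up, n = 20.

n = 20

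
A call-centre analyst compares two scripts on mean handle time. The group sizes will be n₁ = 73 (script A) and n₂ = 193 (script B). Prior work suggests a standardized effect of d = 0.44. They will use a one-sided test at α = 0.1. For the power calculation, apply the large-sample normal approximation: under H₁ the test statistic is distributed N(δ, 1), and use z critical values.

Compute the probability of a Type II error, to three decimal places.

β ≈ 0.027

Noncentrality parameter: δ = d / √(1/n₁ + 1/n₂) = 0.44 / √(1/73 + 1/193) = 3.2022
One-sided α = 0.1 → critical value z_{0.1} = 1.282.
Power = P(Z > 1.282 − δ) = Φ(1.921) = 0.9726.
Type II error: β = 1 − power = 1 − 0.9726 = 0.0274.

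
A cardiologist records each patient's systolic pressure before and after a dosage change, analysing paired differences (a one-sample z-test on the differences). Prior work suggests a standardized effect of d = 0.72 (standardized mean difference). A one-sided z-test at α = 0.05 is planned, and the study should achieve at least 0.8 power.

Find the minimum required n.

n = 12

For power 0.8 need Φ(δ − z_{0.05}) = 0.8, so δ = z_{0.05} + z_{0.20} = 1.645 + 0.842 = 2.486.
δ = d·√n ⇒ n = (δ/d)² = (2.486 / 0.72)² = 11.93.
Round up to the next whole unit.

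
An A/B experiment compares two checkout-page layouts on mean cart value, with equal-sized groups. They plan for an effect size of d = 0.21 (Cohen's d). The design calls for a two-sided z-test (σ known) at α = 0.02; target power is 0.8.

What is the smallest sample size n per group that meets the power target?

n = 456 per group

Set Φ(δ − 2.326) = 0.8; then δ − 2.326 = Φ⁻¹(0.8) = 0.842, giving δ = 3.168.
(Ignoring the negligible lower-tail rejection probability gives the usual closed-form inversion.)
δ = d·√(n/2) ⇒ n = 2(δ/d)² = 2 × (3.168 / 0.21)² = 455.15.
Round up to the next whole unit.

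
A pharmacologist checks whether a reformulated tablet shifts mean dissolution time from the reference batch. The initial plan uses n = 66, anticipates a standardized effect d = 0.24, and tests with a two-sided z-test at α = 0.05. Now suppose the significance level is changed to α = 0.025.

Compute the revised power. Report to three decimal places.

Power ≈ 0.385

δ = d·√n = 0.24 × √66 = 1.9498 (unchanged). New critical value: z_{0.0125} = 2.241.
Revised power = Φ(δ − 2.241) + Φ(−δ − 2.241) = Φ(-0.292) + Φ(-4.191) = 0.3853 + 0.0000 = 0.3853.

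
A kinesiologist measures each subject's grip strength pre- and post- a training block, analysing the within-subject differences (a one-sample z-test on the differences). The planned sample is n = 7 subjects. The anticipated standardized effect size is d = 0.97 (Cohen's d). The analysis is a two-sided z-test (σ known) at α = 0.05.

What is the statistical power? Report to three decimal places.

Noncentrality parameter: δ = d·√n = 0.97 × √7 = 2.5664
Critical value for a two-sided test at α = 0.05: z_{α/2} = 1.960.
Power = Φ(δ − 1.960) + Φ(−δ − 1.960) = Φ(0.606) + Φ(-4.526) = 0.7279 + 0.0000 = 0.7279.

Power ≈ 0.728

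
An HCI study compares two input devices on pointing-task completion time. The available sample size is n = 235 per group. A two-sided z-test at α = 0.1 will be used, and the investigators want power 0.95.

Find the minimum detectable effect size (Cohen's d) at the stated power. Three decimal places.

Required noncentrality: δ = z_{0.05} + z_{0.05} = 1.645 + 1.645 = 3.290.
(The second rejection-region term Φ(−δ − z_{α/2}) is negligible and dropped.)
δ = d·√(n/2) ⇒ d = δ/√(n/2) = 3.290/√(235/2) = 0.3035.

d ≈ 0.303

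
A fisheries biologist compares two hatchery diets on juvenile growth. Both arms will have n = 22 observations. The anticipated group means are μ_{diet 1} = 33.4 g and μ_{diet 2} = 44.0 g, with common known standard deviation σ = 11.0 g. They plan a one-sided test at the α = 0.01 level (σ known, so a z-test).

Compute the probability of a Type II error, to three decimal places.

Standardized effect: d = |μ_{diet 1} − μ_{diet 2}| / σ = |33.4 − 44.0| / 11.0 = 0.9636
Noncentrality parameter: δ = d·√(n/2) = 0.9636 × √(22/2) = 3.1960
One-sided α = 0.01 → critical value z_{0.01} = 2.326.
Power = Φ(δ − 2.326) = Φ(0.870) = 0.8078.
Type II error: β = 1 − power = 1 − 0.8078 = 0.1922.

β ≈ 0.192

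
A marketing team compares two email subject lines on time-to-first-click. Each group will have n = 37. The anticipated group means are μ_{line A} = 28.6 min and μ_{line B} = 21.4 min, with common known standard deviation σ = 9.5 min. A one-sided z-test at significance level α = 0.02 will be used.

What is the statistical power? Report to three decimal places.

Standardized effect: d = |μ_{line A} − μ_{line B}| / σ = |28.6 − 21.4| / 9.5 = 0.7579
Noncentrality parameter: δ = d·√(n/2) = 0.7579 × √(37/2) = 3.2598
Critical value for a one-sided test at α = 0.02: z_α = 2.054.
Power = P(Z > 2.054 − δ) = Φ(1.206) = 0.8861.

Power ≈ 0.886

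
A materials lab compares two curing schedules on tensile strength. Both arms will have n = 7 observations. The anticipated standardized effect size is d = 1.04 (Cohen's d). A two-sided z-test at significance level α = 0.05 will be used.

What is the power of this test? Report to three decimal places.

Noncentrality parameter: δ = d·√(n/2) = 1.04 × √(7/2) = 1.9457
Two-sided α = 0.05 → critical value z_{0.025} = 1.960.
Power = Φ(δ − 1.960) + Φ(−δ − 1.960) = Φ(-0.014) + Φ(-3.906) = 0.4943 + 0.0000 = 0.4943.

Power ≈ 0.494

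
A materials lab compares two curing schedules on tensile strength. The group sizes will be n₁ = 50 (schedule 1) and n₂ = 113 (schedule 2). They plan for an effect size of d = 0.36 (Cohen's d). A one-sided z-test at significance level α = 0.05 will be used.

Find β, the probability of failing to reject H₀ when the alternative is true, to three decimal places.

Noncentrality parameter: δ = d / √(1/n₁ + 1/n₂) = 0.36 / √(1/50 + 1/113) = 2.1195
One-sided α = 0.05 → critical value z_{0.05} = 1.645.
Power = P(Z > 1.645 − δ) = Φ(0.475) = 0.6825.
Type II error: β = 1 − power = 1 − 0.6825 = 0.3175.

β ≈ 0.318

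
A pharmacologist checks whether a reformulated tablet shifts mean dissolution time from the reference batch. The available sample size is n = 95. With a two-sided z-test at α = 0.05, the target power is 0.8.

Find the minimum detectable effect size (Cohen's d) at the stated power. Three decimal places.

Required noncentrality: δ = z_{0.025} + z_{0.20} = 1.960 + 0.842 = 2.802.
(Lower-tail contribution to power is negligible for δ > 0.)
δ = d·√n ⇒ d = δ/√n = 2.802/√95 = 0.2874.

d ≈ 0.287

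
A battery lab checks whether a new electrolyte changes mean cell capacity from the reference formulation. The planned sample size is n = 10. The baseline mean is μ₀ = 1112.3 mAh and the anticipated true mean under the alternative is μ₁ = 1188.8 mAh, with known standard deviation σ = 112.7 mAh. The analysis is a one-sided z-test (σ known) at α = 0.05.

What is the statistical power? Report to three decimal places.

Power ≈ 0.692

Standardized effect: d = |μ₁ − μ₀| / σ = |1188.8 − 1112.3| / 112.7 = 0.6788
Noncentrality parameter: λ = d·√n = 0.6788 × √10 = 2.1465
Critical value for a one-sided test at α = 0.05: z_α = 1.645.
Power = Φ(λ − 1.645) = Φ(0.502) = 0.6921.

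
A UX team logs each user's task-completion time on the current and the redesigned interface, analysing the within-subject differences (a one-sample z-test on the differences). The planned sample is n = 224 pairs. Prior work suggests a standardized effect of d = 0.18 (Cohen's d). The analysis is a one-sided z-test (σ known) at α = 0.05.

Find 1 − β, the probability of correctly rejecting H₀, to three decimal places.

Power ≈ 0.853

Noncentrality parameter: λ = d·√n = 0.18 × √224 = 2.6940
One-sided α = 0.05 → critical value z_{0.05} = 1.645.
Power = Φ(λ − 1.645) = Φ(1.049) = 0.8529.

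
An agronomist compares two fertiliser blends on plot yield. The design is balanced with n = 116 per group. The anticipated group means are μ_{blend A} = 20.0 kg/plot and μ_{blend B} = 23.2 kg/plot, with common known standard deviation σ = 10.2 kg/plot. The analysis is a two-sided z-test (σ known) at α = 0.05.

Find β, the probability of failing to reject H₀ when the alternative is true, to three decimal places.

β ≈ 0.334

Standardized effect: d = |μ_{blend A} − μ_{blend B}| / σ = |20.0 − 23.2| / 10.2 = 0.3137
Noncentrality parameter: δ = d·√(n/2) = 0.3137 × √(116/2) = 2.3893
Critical value for a two-sided test at α = 0.05: z_{α/2} = 1.960.
Power = Φ(δ − 1.960) + Φ(−δ − 1.960) = Φ(0.429) + Φ(-4.349) = 0.6661 + 0.0000 = 0.6662.
Type II error: β = 1 − power = 1 − 0.6662 = 0.3338.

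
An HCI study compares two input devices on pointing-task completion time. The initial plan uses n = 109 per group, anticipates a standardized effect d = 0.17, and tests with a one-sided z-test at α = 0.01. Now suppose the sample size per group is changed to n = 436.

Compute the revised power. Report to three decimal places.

With n = 436 per group: δ = d·√(n/2) = 0.17 × √(436/2) = 2.5100. Critical value z_{0.01} = 2.326.
Revised power = P(Z > 2.326 − δ) = Φ(0.184) = 0.5729.

Power ≈ 0.573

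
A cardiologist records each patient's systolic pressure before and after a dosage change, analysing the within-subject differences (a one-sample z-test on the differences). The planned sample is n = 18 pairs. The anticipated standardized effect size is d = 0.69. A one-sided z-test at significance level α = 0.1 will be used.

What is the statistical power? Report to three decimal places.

Noncentrality parameter: δ = d·√n = 0.69 × √18 = 2.9274
Critical value for a one-sided test at α = 0.1: z_α = 1.282.
Power = P(Z > 1.282 − δ) = Φ(1.646) = 0.9501.

Power ≈ 0.950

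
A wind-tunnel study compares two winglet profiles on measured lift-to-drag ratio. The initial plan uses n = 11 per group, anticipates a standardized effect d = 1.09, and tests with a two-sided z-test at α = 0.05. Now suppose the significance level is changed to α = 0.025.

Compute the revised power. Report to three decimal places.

δ = d·√(n/2) = 1.09 × √(11/2) = 2.5563 (unchanged). New critical value: z_{0.0125} = 2.241.
Revised power = Φ(δ − 2.241) + Φ(−δ − 2.241) = Φ(0.315) + Φ(-4.798) = 0.6236 + 0.0000 = 0.6236.

Power ≈ 0.624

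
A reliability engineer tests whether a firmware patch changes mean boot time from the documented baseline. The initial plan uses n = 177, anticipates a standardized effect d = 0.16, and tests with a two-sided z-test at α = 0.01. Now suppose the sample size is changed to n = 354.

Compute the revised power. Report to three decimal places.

Power ≈ 0.668

With n = 354: δ = d·√n = 0.16 × √354 = 3.0104. Critical value z_{0.005} = 2.576.
Revised power = Φ(δ − 2.576) + Φ(−δ − 2.576) = Φ(0.435) + Φ(-5.586) = 0.6681 + 0.0000 = 0.6681.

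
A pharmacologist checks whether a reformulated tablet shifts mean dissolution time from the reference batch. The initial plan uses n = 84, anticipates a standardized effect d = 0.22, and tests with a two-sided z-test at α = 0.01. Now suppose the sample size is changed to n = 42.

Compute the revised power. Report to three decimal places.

Power ≈ 0.125

With n = 42: δ = d·√n = 0.22 × √42 = 1.4258. Critical value z_{0.005} = 2.576.
Revised power = Φ(δ − 2.576) + Φ(−δ − 2.576) = Φ(-1.150) + Φ(-4.002) = 0.1251 + 0.0000 = 0.1251.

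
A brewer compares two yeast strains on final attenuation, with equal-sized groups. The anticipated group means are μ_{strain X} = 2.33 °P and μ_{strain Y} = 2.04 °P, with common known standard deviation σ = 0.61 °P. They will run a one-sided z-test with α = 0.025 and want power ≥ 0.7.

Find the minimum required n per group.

n = 55 per group

Standardized effect: d = |μ_{strain X} − μ_{strain Y}| / σ = |2.33 − 2.04| / 0.61 = 0.4754
For power 0.7 need Φ(δ − z_{0.025}) = 0.7, so δ = z_{0.025} + z_{0.30} = 1.960 + 0.524 = 2.484.
δ = d·√(n/2) ⇒ n = 2(δ/d)² = 2 × (2.484 / 0.4754)² = 54.62.
Round up to the next whole unit.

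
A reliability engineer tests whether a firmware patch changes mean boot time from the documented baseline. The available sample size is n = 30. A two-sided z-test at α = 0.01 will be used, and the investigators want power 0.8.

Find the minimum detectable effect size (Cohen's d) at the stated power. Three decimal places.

d ≈ 0.624

Required noncentrality: δ = z_{0.005} + z_{0.20} = 2.576 + 0.842 = 3.417.
(Lower-tail contribution to power is negligible for δ > 0.)
δ = d·√n ⇒ d = δ/√n = 3.417/√30 = 0.6239.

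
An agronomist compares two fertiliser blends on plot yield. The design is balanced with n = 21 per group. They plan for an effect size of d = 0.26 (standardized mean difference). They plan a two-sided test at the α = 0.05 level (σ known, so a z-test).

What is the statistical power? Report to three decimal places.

Noncentrality parameter: δ = d·√(n/2) = 0.26 × √(21/2) = 0.8425
Two-sided α = 0.05 → critical value z_{0.025} = 1.960.
Power = Φ(δ − 1.960) + Φ(−δ − 1.960) = Φ(-1.117) + Φ(-2.802) = 0.1319 + 0.0025 = 0.1344.

Power ≈ 0.134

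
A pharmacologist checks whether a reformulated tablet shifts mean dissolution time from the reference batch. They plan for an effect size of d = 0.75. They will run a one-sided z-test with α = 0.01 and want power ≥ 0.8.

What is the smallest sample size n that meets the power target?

n = 18

For power 0.8 need Φ(δ − z_{0.01}) = 0.8, so δ = z_{0.01} + z_{0.20} = 2.326 + 0.842 = 3.168.
δ = d·√n ⇒ n = (δ/d)² = (3.168 / 0.75)² = 17.84.
Round up to the next whole unit.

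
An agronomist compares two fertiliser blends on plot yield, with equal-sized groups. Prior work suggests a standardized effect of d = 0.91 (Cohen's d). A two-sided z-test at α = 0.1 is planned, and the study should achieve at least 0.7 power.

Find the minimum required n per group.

n = 12 per group

For power 0.7 need Φ(δ − z_{0.05}) = 0.7, so δ = z_{0.05} + z_{0.30} = 1.645 + 0.524 = 2.169.
(The Φ(−δ − z_{α/2}) term is vanishingly small for δ > 0 and is dropped in the standard sample-size formula.)
δ = d·√(n/2) ⇒ n = 2(δ/d)² = 2 × (2.169 / 0.91)² = 11.36.
Round up to the next whole unit.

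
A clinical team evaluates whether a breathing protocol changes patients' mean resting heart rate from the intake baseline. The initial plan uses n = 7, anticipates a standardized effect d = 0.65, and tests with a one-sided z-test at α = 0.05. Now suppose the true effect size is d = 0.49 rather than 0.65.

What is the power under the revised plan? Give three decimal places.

Power ≈ 0.364

With d = 0.49: δ = d·√n = 0.49 × √7 = 1.2964. Critical value z_{0.05} = 1.645.
Revised power = Φ(δ − 1.645) = Φ(-0.348) = 0.3638.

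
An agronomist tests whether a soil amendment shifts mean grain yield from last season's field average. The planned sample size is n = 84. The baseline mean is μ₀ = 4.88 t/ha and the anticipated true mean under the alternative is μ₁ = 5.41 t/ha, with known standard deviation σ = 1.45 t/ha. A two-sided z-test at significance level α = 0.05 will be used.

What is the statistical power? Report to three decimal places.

Standardized effect: d = |μ₁ − μ₀| / σ = |5.41 − 4.88| / 1.45 = 0.3655
Noncentrality parameter: λ = d·√n = 0.3655 × √84 = 3.3500
Critical value for a two-sided test at α = 0.05: z_{α/2} = 1.960.
Power = Φ(λ − 1.960) + Φ(−λ − 1.960) = Φ(1.390) + Φ(-5.310) = 0.9177 + 0.0000 = 0.9177.

Power ≈ 0.918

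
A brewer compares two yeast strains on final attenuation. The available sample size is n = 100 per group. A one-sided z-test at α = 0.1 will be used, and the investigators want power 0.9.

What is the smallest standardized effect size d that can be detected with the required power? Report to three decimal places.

d ≈ 0.362

Need Φ(δ − 1.282) = 0.9, so δ = 1.282 + 1.282 = 2.563.
δ = d·√(n/2) ⇒ d = δ/√(n/2) = 2.563/√(100/2) = 0.3625.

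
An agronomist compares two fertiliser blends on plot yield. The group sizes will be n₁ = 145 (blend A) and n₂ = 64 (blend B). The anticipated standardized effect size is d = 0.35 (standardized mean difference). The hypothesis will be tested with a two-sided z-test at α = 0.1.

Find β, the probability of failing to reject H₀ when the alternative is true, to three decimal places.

Noncentrality parameter: δ = d / √(1/n₁ + 1/n₂) = 0.35 / √(1/145 + 1/64) = 2.3322
Two-sided α = 0.1 → critical value z_{0.05} = 1.645.
Power = Φ(δ − 1.645) + Φ(−δ − 1.645) = Φ(0.687) + Φ(-3.977) = 0.7541 + 0.0000 = 0.7541.
Type II error: β = 1 − power = 1 − 0.7541 = 0.2459.

β ≈ 0.246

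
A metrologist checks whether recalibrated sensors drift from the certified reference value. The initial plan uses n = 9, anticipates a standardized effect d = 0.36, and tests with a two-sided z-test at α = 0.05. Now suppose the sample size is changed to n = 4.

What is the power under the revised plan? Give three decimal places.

With n = 4: δ = d·√n = 0.36 × √4 = 0.7200. Critical value z_{0.025} = 1.960.
Revised power = Φ(δ − 1.960) + Φ(−δ − 1.960) = Φ(-1.240) + Φ(-2.680) = 0.1075 + 0.0037 = 0.1112.

Power ≈ 0.111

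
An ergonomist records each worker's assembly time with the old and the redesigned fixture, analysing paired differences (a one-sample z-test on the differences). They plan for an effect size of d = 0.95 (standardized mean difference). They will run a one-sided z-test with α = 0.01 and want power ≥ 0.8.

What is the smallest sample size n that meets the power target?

Set Φ(δ − 2.326) = 0.8; then δ − 2.326 = Φ⁻¹(0.8) = 0.842, giving δ = 3.168.
δ = d·√n ⇒ n = (δ/d)² = (3.168 / 0.95)² = 11.12.
Rounding up, n = 12.

n = 12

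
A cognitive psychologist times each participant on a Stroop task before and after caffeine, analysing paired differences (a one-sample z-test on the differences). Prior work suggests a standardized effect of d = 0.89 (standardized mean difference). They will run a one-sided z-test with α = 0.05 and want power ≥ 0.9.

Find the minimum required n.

n = 11

Set Φ(δ − 1.645) = 0.9; then δ − 1.645 = Φ⁻¹(0.9) = 1.282, giving δ = 2.926.
δ = d·√n ⇒ n = (δ/d)² = (2.926 / 0.89)² = 10.81.
Rounding up, n = 11.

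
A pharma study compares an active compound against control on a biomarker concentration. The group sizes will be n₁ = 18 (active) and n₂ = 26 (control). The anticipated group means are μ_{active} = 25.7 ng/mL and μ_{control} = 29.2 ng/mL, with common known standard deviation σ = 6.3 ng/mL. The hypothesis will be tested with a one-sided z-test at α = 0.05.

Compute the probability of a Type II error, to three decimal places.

Standardized effect: d = |μ_{active} − μ_{control}| / σ = |25.7 − 29.2| / 6.3 = 0.5556
Noncentrality parameter: δ = d / √(1/n₁ + 1/n₂) = 0.5556 / √(1/18 + 1/26) = 1.8119
One-sided α = 0.05 → critical value z_{0.05} = 1.645.
Power = Φ(δ − 1.645) = Φ(0.167) = 0.5663.
Type II error: β = 1 − power = 1 − 0.5663 = 0.4337.

β ≈ 0.434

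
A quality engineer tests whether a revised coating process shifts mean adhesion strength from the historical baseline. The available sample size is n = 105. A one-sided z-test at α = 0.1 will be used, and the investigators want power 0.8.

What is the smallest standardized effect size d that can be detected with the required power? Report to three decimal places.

d ≈ 0.207

Required noncentrality: δ = z_{0.1} + z_{0.20} = 1.282 + 0.842 = 2.123.
δ = d·√n ⇒ d = δ/√n = 2.123/√105 = 0.2072.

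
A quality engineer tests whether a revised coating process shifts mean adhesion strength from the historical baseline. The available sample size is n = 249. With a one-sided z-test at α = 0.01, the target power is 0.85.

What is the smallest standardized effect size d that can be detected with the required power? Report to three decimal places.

Required noncentrality: δ = z_{0.01} + z_{0.15} = 2.326 + 1.036 = 3.363.
δ = d·√n ⇒ d = δ/√n = 3.363/√249 = 0.2131.

d ≈ 0.213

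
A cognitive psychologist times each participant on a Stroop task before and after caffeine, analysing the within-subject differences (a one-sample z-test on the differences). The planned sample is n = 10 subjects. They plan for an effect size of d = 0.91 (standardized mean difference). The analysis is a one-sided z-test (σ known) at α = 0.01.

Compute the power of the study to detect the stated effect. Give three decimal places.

Noncentrality parameter: λ = d·√n = 0.91 × √10 = 2.8777
One-sided α = 0.01 → critical value z_{0.01} = 2.326.
Power = Φ(λ − 2.326) = Φ(0.551) = 0.7093.

Power ≈ 0.709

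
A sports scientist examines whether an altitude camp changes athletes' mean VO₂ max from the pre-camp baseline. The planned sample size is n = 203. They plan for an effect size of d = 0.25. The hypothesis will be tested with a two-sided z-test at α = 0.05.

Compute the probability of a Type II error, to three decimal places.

Noncentrality parameter: δ = d·√n = 0.25 × √203 = 3.5620
Two-sided α = 0.05 → critical value z_{0.025} = 1.960.
Power = Φ(δ − 1.960) + Φ(−δ − 1.960) = Φ(1.602) + Φ(-5.522) = 0.9454 + 0.0000 = 0.9454.
Type II error: β = 1 − power = 1 − 0.9454 = 0.0546.

β ≈ 0.055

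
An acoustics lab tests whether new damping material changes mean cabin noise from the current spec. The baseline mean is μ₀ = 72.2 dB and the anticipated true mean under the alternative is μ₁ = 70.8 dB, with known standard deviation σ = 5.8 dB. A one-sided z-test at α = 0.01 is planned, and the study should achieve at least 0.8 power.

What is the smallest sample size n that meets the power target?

n = 173

Standardized effect: d = |μ₁ − μ₀| / σ = |70.8 − 72.2| / 5.8 = 0.2414
Set Φ(δ − 2.326) = 0.8; then δ − 2.326 = Φ⁻¹(0.8) = 0.842, giving δ = 3.168.
δ = d·√n ⇒ n = (δ/d)² = (3.168 / 0.2414)² = 172.25.
Rounding up, n = 173.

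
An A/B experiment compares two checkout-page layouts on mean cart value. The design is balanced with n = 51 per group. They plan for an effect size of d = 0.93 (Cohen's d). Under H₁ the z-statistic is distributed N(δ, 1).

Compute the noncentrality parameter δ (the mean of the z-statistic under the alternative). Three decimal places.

δ = d·√(n/2) = 0.93 × √(51/2) = 4.6963

δ ≈ 4.696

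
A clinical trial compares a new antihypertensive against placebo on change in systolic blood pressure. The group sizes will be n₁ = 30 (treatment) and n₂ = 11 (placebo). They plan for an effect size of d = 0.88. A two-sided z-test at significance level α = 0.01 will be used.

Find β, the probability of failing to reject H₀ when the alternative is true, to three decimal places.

Noncentrality parameter: δ = d / √(1/n₁ + 1/n₂) = 0.88 / √(1/30 + 1/11) = 2.4966
Critical value for a two-sided test at α = 0.01: z_{α/2} = 2.576.
Power = Φ(δ − 2.576) + Φ(−δ − 2.576) = Φ(-0.079) + Φ(-5.072) = 0.4684 + 0.0000 = 0.4684.
Type II error: β = 1 − power = 1 − 0.4684 = 0.5316.

β ≈ 0.532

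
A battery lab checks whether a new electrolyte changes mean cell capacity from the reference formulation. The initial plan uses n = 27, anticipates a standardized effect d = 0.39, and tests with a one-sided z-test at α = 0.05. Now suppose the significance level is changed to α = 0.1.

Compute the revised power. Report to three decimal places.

δ = d·√n = 0.39 × √27 = 2.0265 (unchanged). New critical value: z_{0.1} = 1.282.
Revised power = P(Z > 1.282 − δ) = Φ(0.745) = 0.7718.

Power ≈ 0.772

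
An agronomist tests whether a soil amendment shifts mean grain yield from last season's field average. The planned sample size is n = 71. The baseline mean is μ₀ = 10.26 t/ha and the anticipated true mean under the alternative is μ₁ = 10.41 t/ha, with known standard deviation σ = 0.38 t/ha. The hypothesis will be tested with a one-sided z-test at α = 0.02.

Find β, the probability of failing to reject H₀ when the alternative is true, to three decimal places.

Standardized effect: d = |μ₁ − μ₀| / σ = |10.41 − 10.26| / 0.38 = 0.3947
Noncentrality parameter: δ = d·√n = 0.3947 × √71 = 3.3261
One-sided α = 0.02 → critical value z_{0.02} = 2.054.
Power = Φ(δ − 2.054) = Φ(1.272) = 0.8984.
Type II error: β = 1 − power = 1 − 0.8984 = 0.1016.

β ≈ 0.102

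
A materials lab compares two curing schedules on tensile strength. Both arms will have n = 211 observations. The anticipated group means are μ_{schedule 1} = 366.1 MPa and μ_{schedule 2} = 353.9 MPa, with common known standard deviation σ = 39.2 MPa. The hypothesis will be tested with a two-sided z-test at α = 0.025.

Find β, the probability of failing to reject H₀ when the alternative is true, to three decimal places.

Standardized effect: d = |μ_{schedule 1} − μ_{schedule 2}| / σ = |366.1 − 353.9| / 39.2 = 0.3112
Noncentrality parameter: λ = d·√(n/2) = 0.3112 × √(211/2) = 3.1967
Two-sided α = 0.025 → critical value z_{0.0125} = 2.241.
Power = Φ(λ − 2.241) + Φ(−λ − 2.241) = Φ(0.955) + Φ(-5.438) = 0.8303 + 0.0000 = 0.8303.
Type II error: β = 1 − power = 1 − 0.8303 = 0.1697.

β ≈ 0.170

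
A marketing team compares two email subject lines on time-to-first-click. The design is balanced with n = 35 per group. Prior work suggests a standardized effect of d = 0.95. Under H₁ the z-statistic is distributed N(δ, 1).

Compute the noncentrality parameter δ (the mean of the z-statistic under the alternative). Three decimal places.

δ ≈ 3.974

The noncentrality parameter scales effect size by the design's sample-size factor: δ = d·√(n/2) = 0.95 × √(35/2) = 3.9741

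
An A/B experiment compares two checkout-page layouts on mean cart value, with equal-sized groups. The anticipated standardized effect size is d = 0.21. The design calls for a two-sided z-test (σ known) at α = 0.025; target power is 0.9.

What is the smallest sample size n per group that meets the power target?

For power 0.9 need Φ(δ − z_{0.0125}) = 0.9, so δ = z_{0.0125} + z_{0.10} = 2.241 + 1.282 = 3.523.
(The Φ(−δ − z_{α/2}) term is vanishingly small for δ > 0 and is dropped in the standard sample-size formula.)
δ = d·√(n/2) ⇒ n = 2(δ/d)² = 2 × (3.523 / 0.21)² = 562.87.
Round up to the next whole unit.

n = 563 per group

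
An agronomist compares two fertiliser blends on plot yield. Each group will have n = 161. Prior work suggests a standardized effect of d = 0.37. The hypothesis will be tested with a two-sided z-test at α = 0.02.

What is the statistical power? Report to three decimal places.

Power ≈ 0.840

Noncentrality parameter: δ = d·√(n/2) = 0.37 × √(161/2) = 3.3197
Critical value for a two-sided test at α = 0.02: z_{α/2} = 2.326.
Power = Φ(δ − 2.326) + Φ(−δ − 2.326) = Φ(0.993) + Φ(-5.646) = 0.8397 + 0.0000 = 0.8397.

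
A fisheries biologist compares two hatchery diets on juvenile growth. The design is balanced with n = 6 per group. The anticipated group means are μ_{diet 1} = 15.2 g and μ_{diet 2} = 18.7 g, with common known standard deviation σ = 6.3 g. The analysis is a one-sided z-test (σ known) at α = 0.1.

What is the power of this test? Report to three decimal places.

Standardized effect: d = |μ_{diet 1} − μ_{diet 2}| / σ = |15.2 − 18.7| / 6.3 = 0.5556
Noncentrality parameter: δ = d·√(n/2) = 0.5556 × √(6/2) = 0.9623
Critical value for a one-sided test at α = 0.1: z_α = 1.282.
Power = P(Z > 1.282 − δ) = Φ(-0.319) = 0.3747.

Power ≈ 0.375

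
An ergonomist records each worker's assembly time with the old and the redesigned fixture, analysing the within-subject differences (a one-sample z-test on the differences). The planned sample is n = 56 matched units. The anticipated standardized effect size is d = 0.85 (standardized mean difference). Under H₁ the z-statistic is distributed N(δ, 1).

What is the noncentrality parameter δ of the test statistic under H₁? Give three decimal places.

δ ≈ 6.361

The noncentrality parameter scales effect size by the design's sample-size factor: δ = d·√n = 0.85 × √56 = 6.3608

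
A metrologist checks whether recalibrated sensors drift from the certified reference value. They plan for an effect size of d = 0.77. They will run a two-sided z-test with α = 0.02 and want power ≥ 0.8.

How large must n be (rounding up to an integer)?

n = 17

For power 0.8 need Φ(δ − z_{0.01}) = 0.8, so δ = z_{0.01} + z_{0.20} = 2.326 + 0.842 = 3.168.
(Ignoring the negligible lower-tail rejection probability gives the usual closed-form inversion.)
δ = d·√n ⇒ n = (δ/d)² = (3.168 / 0.77)² = 16.93.
Rounding up, n = 17.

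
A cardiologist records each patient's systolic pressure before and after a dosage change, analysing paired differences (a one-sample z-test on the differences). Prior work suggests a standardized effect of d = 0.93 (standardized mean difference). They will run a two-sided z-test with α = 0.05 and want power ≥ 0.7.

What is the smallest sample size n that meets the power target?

For power 0.7 need Φ(δ − z_{0.025}) = 0.7, so δ = z_{0.025} + z_{0.30} = 1.960 + 0.524 = 2.484.
(The Φ(−δ − z_{α/2}) term is vanishingly small for δ > 0 and is dropped in the standard sample-size formula.)
δ = d·√n ⇒ n = (δ/d)² = (2.484 / 0.93)² = 7.14.
Round up to the next whole unit.

n = 8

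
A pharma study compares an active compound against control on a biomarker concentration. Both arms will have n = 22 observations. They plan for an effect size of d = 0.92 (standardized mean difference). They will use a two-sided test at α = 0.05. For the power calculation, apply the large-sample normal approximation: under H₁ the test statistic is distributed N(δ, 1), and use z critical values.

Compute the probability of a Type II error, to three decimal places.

Noncentrality parameter: λ = d·√(n/2) = 0.92 × √(22/2) = 3.0513
Critical value for a two-sided test at α = 0.05: z_{α/2} = 1.960.
Power = Φ(λ − 1.960) + Φ(−λ − 1.960) = Φ(1.091) + Φ(-5.011) = 0.8624 + 0.0000 = 0.8624.
Type II error: β = 1 − power = 1 − 0.8624 = 0.1376.

β ≈ 0.138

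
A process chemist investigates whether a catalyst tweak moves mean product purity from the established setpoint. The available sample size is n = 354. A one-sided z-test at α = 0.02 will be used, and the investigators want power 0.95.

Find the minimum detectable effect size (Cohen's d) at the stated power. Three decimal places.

d ≈ 0.197

Need Φ(δ − 2.054) = 0.95, so δ = 2.054 + 1.645 = 3.699.
δ = d·√n ⇒ d = δ/√n = 3.699/√354 = 0.1966.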